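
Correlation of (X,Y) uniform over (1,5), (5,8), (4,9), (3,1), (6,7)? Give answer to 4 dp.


Cov(X,Y) = 2.4000, Var(X) = 2.9600, Var(Y) = 8.0000
rho = Cov/(sqrt(VarX)*sqrt(VarY)) = 0.4932

0.4932


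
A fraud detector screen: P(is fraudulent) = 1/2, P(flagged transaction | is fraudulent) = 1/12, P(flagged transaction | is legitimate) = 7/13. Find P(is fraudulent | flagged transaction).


P(A) = P(A|B)P(B) + P(A|B')P(B') = 1/12*1/2 + 7/13*1/2 = 97/312
P(B|A) = P(A|B)P(B)/P(A) = (1/24)/(97/312) = 13/97

13/97


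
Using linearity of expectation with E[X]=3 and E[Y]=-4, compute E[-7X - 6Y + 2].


E[-7X - 6Y + 2] = -7*E[X] - 6*E[Y] + 2
= (-7)*(3) + (-6)*(-4) + (2)
= -21 + 24 + 2 = 5

5


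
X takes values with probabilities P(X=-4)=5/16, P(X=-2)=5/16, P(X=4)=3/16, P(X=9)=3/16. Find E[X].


E[X] = sum(x * P(x))
= -4*5/16 - 2*5/16 + 4*3/16 + 9*3/16
= 9/16

9/16


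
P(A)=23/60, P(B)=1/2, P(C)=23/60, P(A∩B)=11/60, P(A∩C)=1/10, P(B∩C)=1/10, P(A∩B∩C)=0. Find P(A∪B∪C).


P(A∪B∪C) = P(A)+P(B)+P(C) - P(AB)-P(AC)-P(BC) + P(ABC)
= 23/60+1/2+23/60 - 11/60-1/10-1/10 + 0
= 53/60

53/60


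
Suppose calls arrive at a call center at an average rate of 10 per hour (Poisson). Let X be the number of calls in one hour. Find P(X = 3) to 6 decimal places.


P(X=3) = e^(-10) * 10^3 / 3!
≈ 0.00004539992976 * 1000 / 6
≈ 0.007567

0.007567


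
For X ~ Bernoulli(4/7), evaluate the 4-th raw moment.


For Bernoulli: X in {0,1}
E[X^4] = 0^4*(1-4/7) + 1^4*4/7 = 4/7

4/7


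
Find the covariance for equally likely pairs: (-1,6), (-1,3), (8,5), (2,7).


E[X]=2, E[Y]=21/4, E[XY]=45/4
Cov(X,Y) = E[XY] - E[X]E[Y] = 45/4 - 2*21/4 = 3/4

3/4


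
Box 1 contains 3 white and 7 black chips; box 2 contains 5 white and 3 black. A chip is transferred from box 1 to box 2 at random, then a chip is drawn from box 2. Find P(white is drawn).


P(transfer white) = 3/10; P(transfer black) = 7/10
If white transferred: Urn II has 6 white of 9, so P(white|white moved) = 2/3
If black transferred: Urn II has 5 white of 9, so P(white|black moved) = 5/9
By total probability: P(white) = 3/10*2/3 + 7/10*5/9 = 53/90

53/90


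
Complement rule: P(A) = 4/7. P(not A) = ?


P(A') = 1 - P(A) = 1 - 4/7 = 3/7

3/7


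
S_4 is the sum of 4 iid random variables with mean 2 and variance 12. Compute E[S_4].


E[S_n] = n*E[X_1] = 4*2 = 8

8


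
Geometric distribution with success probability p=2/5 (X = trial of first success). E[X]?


For geometric (trials until first success), E[X] = 1/p = 1/(2/5) = 5/2

5/2


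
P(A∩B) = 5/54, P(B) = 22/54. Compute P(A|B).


P(A|B) = P(A∩B)/P(B) = (5/54)/(22/54) = 5/22

5/22


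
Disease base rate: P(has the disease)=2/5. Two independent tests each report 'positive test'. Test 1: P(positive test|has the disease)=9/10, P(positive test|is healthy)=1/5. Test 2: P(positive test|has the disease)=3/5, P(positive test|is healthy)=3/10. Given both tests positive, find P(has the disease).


After test 1: P(+) = 9/10*2/5 + 1/5*3/5 = 12/25
P(B|+) = (9/25)/(12/25) = 3/4
After test 2 (use post1 as new prior): P(+) = 3/5*3/4 + 3/10*1/4 = 21/40
P(B|+,+) = (9/20)/(21/40) = 6/7

6/7


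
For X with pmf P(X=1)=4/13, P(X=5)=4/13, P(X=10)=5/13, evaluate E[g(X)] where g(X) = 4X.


E[4X] = sum(g(x)*P(x))
= 4*4/13 + 20*4/13 + 40*5/13
= 296/13

296/13


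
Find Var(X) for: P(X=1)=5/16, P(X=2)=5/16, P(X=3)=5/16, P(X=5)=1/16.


E[X] = 35/16, E[X^2] = 95/16
Var(X) = E[X^2] - (E[X])^2 = 95/16 - (35/16)^2 = 295/256

295/256


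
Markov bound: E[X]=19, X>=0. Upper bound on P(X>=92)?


Markov: P(X >= a) <= E[X]/a
P(X >= 92) <= 19/92

19/92


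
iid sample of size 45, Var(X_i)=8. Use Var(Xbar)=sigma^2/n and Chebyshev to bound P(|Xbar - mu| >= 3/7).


Var(Xbar) = Var(X)/n = 8/45
Chebyshev: P(|Xbar-mu| >= 3/7) <= Var(Xbar)/(3/7)^2 = (8/45)/(9/49) = 392/405

392/405


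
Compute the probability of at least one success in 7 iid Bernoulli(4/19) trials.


P(at least one) = 1 - P(none)
P(none) = (1 - 4/19)^7 = (15/19)^7 = 170859375/893871739
P(at least one) = 1 - 170859375/893871739 = 723012364/893871739

723012364/893871739


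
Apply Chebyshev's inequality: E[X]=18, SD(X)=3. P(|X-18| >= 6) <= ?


k = 6/3 = 2
Chebyshev: P(|X-mu| >= k*sigma) <= 1/k^2 = 1/2^2 = 1/4

1/4


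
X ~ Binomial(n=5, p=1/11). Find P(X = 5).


P(X=5) = C(5,5) * p^5 * (1-p)^0
= 1 * 1/161051 * 1
= 1/161051

1/161051


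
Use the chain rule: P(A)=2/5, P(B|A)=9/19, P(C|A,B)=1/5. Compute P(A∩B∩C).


P(A∩B∩C) = P(A) * P(B|A) * P(C|A∩B)
= 2/5 * 9/19 * 1/5
= 18/95 * 1/5 = 18/475

18/475


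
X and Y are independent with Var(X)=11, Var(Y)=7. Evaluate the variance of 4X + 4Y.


Independence => Cov(X,Y)=0
Var(4X + 4Y) = 4^2*Var(X) + 4^2*Var(Y)
= 16*11 + 16*7 = 288

288


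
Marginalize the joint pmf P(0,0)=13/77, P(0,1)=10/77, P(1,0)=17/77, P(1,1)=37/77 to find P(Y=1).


P(Y=1) = P(0,1)+P(1,1) = 10/77 + 37/77 = 47/77

47/77


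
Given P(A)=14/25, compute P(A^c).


P(A') = 1 - P(A) = 1 - 14/25 = 11/25

11/25


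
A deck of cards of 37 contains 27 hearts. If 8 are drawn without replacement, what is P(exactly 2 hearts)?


P(X=2) = C(27,2)*C(10,6) / C(37,8)
= 351*210 / 38608020
= 73710/38608020 = 819/428978

819/428978


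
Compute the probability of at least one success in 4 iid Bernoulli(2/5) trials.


P(at least one) = 1 - P(none)
P(none) = (1 - 2/5)^4 = (3/5)^4 = 81/625
P(at least one) = 1 - 81/625 = 544/625

544/625


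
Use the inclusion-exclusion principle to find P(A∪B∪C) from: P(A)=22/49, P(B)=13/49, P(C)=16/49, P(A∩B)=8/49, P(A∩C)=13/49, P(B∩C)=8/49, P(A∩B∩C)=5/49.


P(A∪B∪C) = P(A)+P(B)+P(C) - P(AB)-P(AC)-P(BC) + P(ABC)
= 22/49+13/49+16/49 - 8/49-13/49-8/49 + 5/49
= 27/49

27/49


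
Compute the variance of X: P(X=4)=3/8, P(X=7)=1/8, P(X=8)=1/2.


E[X] = 51/8, E[X^2] = 353/8
Var(X) = E[X^2] - (E[X])^2 = 353/8 - (51/8)^2 = 223/64

223/64


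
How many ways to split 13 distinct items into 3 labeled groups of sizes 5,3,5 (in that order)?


13! = 6227020800
Denominator: 5!=120 * 3!=6 * 5!=120
Coefficient = 6227020800 / 86400 = 72072

72072


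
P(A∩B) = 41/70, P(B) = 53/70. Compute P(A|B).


P(A|B) = P(A∩B)/P(B) = (41/70)/(53/70) = 41/53

41/53


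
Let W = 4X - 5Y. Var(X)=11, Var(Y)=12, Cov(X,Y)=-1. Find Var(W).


Var(4X - 5Y) = 4^2*Var(X) + (-5)^2*Var(Y) + 2*4*(-5)*Cov(X,Y)
= 16*11 + 25*12 - 40*(-1)
= 176 + 300 + 40 = 516

516


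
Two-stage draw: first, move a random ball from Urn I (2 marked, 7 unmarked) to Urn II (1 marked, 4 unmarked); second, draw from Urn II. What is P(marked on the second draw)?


P(transfer marked) = 2/9; P(transfer unmarked) = 7/9
If marked transferred: Urn II has 2 marked of 6, so P(marked|marked moved) = 1/3
If unmarked transferred: Urn II has 1 marked of 6, so P(marked|unmarked moved) = 1/6
By total probability: P(marked) = 2/9*1/3 + 7/9*1/6 = 11/54

11/54


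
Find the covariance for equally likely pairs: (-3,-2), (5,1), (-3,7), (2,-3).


E[X]=1/4, E[Y]=3/4, E[XY]=-4
Cov(X,Y) = E[XY] - E[X]E[Y] = -4 - 1/4*3/4 = -67/16

-67/16


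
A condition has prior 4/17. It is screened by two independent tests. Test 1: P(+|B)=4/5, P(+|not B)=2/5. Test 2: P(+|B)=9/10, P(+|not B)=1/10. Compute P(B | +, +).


After test 1: P(+) = 4/5*4/17 + 2/5*13/17 = 42/85
P(B|+) = (16/85)/(42/85) = 8/21
After test 2 (use post1 as new prior): P(+) = 9/10*8/21 + 1/10*13/21 = 17/42
P(B|+,+) = (12/35)/(17/42) = 72/85

72/85


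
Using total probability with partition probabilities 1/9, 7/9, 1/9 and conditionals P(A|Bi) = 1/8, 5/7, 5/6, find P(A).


P(A) = P(A|B1)P(B1) + P(A|B2)P(B2) + P(A|B3)P(B3)
= 1/8*1/9 + 5/7*7/9 + 5/6*1/9
= 1/72 + 5/9 + 5/54 = 143/216

143/216


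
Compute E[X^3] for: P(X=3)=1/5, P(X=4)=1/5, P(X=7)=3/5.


E[X^3] = sum(x^3 * P(x))
= 27*1/5 + 64*1/5 + 343*3/5
= 224

224


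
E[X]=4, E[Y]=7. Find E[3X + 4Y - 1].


E[3X + 4Y - 1] = 3*E[X] + 4*E[Y] - 1
= (3)*(4) + (4)*(7) + (-1)
= 12 + 28 - 1 = 39

39


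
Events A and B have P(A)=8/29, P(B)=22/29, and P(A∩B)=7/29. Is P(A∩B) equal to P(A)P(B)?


P(A)*P(B) = 8/29*22/29 = 176/841
P(A∩B) = 7/29 != 176/841, so not independent

No, A and B are not independent


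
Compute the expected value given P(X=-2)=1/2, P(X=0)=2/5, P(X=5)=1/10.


E[X] = sum(x * P(x))
= -2*1/2 + 0*2/5 + 5*1/10
= -1/2

-1/2


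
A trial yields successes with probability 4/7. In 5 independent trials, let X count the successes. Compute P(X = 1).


P(X=1) = C(5,1) * p^1 * (1-p)^4
= 5 * 4/7 * 81/2401
= 1620/16807

1620/16807


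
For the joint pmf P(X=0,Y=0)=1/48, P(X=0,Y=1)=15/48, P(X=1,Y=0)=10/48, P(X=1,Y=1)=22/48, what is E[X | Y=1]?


P(Y=1) = 37/48
E[X|Y=1] = (0*15 + 1*22)/37 = 22/37

22/37


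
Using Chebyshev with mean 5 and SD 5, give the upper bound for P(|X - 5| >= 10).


k = 10/5 = 2
Chebyshev: P(|X-mu| >= k*sigma) <= 1/k^2 = 1/2^2 = 1/4

1/4


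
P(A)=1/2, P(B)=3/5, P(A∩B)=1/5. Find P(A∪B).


P(A∪B) = P(A) + P(B) - P(A∩B)
= 1/2 + 3/5 - 1/5 = 9/10

9/10


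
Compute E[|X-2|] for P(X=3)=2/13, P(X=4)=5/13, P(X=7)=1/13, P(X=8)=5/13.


E[|X-2|] = sum(g(x)*P(x))
= 1*2/13 + 2*5/13 + 5*1/13 + 6*5/13
= 47/13

47/13


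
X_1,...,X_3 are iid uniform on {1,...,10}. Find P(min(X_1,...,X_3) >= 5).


P(min >= 5) = P(all X_i >= 5) = (P(X_1 >= 5))^3
= (6/10)^3 = (3/5)^3 = 27/125

27/125


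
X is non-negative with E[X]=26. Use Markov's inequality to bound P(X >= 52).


Markov: P(X >= a) <= E[X]/a
P(X >= 52) <= 26/52 = 1/2

1/2


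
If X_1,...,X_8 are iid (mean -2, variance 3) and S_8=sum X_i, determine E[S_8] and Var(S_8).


E[S_n] = n*mu = 8*-2 = -16
Var(S_n) = n*sigma^2 = 8*3 = 24

E[S_8]=-16, Var(S_8)=24


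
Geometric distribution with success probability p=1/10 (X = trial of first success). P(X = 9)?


P(X=9) = (1-p)^8 * p = (9/10)^8 * 1/10
= 43046721/100000000 * 1/10 = 43046721/1000000000

43046721/1000000000


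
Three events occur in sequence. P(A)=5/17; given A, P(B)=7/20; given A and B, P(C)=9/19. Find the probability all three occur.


P(A∩B∩C) = P(A) * P(B|A) * P(C|A∩B)
= 5/17 * 7/20 * 9/19
= 7/68 * 9/19 = 63/1292

63/1292


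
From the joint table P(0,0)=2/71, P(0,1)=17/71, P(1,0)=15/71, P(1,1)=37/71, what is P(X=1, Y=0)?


Read from table: P(X=1, Y=0) = 15/71

15/71


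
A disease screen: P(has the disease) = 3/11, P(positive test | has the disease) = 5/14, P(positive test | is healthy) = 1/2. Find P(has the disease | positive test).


P(A) = P(A|B)P(B) + P(A|B')P(B') = 5/14*3/11 + 1/2*8/11 = 71/154
P(B|A) = P(A|B)P(B)/P(A) = (15/154)/(71/154) = 15/71

15/71


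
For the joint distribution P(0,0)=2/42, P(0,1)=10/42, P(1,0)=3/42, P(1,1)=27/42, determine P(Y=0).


P(Y=0) = P(0,0)+P(1,0) = 2/42 + 3/42 = 5/42

5/42


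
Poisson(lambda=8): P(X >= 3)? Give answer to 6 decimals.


P(X>=3) = 1 - P(X<=2) = 1 - (e^(-8)*8^0/0! + e^(-8)*8^1/1! + e^(-8)*8^2/2!)
≈ 1 - (0.0003354626 + 0.0026837010 + 0.0107348041)
= 1 - 0.0137539677 = 0.9862460323
≈ 0.986246

0.986246


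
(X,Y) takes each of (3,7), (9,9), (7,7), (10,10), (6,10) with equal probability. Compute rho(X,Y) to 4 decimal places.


Cov(X,Y) = 2.0000, Var(X) = 6.0000, Var(Y) = 1.8400
rho = Cov/(sqrt(VarX)*sqrt(VarY)) = 0.6019

0.6019


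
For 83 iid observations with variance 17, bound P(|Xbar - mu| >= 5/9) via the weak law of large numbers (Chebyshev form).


Var(Xbar) = Var(X)/n = 17/83
Chebyshev: P(|Xbar-mu| >= 5/9) <= Var(Xbar)/(5/9)^2 = (17/83)/(25/81) = 1377/2075

1377/2075


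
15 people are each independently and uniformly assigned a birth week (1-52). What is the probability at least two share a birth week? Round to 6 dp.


P(all different) = prod((52-i)/52 for i=0..14) = 0.106626
P(at least one match) = 1 - 0.106626 = 0.893374

0.893374


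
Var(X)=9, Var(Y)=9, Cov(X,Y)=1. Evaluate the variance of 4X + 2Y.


Var(4X + 2Y) = 4^2*Var(X) + 2^2*Var(Y) + 2*4*2*Cov(X,Y)
= 16*9 + 4*9 + 16*1
= 144 + 36 + 16 = 196

196


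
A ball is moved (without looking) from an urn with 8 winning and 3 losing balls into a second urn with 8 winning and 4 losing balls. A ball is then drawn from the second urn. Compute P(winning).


P(transfer winning) = 8/11; P(transfer losing) = 3/11
If winning transferred: Urn II has 9 winning of 13, so P(winning|winning moved) = 9/13
If losing transferred: Urn II has 8 winning of 13, so P(winning|losing moved) = 8/13
By total probability: P(winning) = 8/11*9/13 + 3/11*8/13 = 96/143

96/143


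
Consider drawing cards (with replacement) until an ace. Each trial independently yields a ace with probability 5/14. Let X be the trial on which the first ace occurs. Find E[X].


For geometric (trials until first success), E[X] = 1/p = 1/(5/14) = 14/5

14/5


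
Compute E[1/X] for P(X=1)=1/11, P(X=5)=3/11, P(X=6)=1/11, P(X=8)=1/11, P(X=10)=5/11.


E[1/X] = sum(g(x)*P(x))
= 1*1/11 + 1/5*3/11 + 1/6*1/11 + 1/8*1/11 + 1/10*5/11
= 287/1320

287/1320


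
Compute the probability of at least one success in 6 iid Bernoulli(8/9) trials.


P(at least one) = 1 - P(none)
P(none) = (1 - 8/9)^6 = (1/9)^6 = 1/531441
P(at least one) = 1 - 1/531441 = 531440/531441

531440/531441


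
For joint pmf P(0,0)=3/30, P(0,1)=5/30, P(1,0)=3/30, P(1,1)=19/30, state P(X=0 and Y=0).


Read from table: P(X=0, Y=0) = 3/30 = 1/10

1/10


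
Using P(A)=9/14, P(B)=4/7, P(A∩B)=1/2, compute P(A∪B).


P(A∪B) = P(A) + P(B) - P(A∩B)
= 9/14 + 4/7 - 1/2 = 5/7

5/7


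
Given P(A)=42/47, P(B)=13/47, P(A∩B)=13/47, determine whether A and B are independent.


P(A)*P(B) = 42/47*13/47 = 546/2209
P(A∩B) = 13/47 != 546/2209, so not independent

No, A and B are not independent


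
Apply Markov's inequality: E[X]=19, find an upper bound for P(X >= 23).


Markov: P(X >= a) <= E[X]/a
P(X >= 23) <= 19/23

19/23


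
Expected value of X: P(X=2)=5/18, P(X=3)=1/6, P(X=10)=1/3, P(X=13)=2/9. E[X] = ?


E[X] = sum(x * P(x))
= 2*5/18 + 3*1/6 + 10*1/3 + 13*2/9
= 131/18

131/18


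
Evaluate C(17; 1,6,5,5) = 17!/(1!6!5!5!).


17! = 355687428096000
Denominator: 1!=1 * 6!=720 * 5!=120 * 5!=120
Coefficient = 355687428096000 / 10368000 = 34306272

34306272


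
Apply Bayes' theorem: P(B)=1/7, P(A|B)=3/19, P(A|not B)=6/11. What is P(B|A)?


P(A) = P(A|B)P(B) + P(A|B')P(B') = 3/19*1/7 + 6/11*6/7 = 717/1463
P(B|A) = P(A|B)P(B)/P(A) = (3/133)/(717/1463) = 11/239

11/239


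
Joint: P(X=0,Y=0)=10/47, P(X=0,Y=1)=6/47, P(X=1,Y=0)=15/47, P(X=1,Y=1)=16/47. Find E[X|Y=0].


P(Y=0) = 25/47
E[X|Y=0] = (0*10 + 1*15)/25 = 15/25 = 3/5

3/5


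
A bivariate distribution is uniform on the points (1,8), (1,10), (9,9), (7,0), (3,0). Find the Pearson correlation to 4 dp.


Cov(X,Y) = -2.8800, Var(X) = 10.5600, Var(Y) = 19.8400
rho = Cov/(sqrt(VarX)*sqrt(VarY)) = -0.1990

-0.1990


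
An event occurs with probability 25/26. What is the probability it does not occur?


P(A') = 1 - P(A) = 1 - 25/26 = 1/26

1/26


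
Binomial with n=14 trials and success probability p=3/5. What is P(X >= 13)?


P(X>=13) = P(X=13) + P(X=14)
= 44641044/6103515625 + 4782969/6103515625
= 49424013/6103515625

49424013/6103515625


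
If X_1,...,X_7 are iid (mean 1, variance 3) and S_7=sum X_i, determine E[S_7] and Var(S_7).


E[S_n] = n*mu = 7*1 = 7
Var(S_n) = n*sigma^2 = 7*3 = 21

E[S_7]=7, Var(S_7)=21


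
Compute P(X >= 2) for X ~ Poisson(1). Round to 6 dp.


P(X>=2) = 1 - P(X<=1) = 1 - (e^(-1)*1^0/0! + e^(-1)*1^1/1!)
≈ 1 - (0.3678794412 + 0.3678794412)
= 1 - 0.7357588824 = 0.2642411176
≈ 0.264241

0.264241


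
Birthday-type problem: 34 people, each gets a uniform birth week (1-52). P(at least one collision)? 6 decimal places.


P(all different) = prod((52-i)/52 for i=0..33) = 0.000001
P(at least one match) = 1 - 0.000001 = 0.999999

0.999999


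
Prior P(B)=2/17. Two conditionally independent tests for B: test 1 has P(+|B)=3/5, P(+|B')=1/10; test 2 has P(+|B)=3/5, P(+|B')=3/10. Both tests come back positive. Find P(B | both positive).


After test 1: P(+) = 3/5*2/17 + 1/10*15/17 = 27/170
P(B|+) = (6/85)/(27/170) = 4/9
After test 2 (use post1 as new prior): P(+) = 3/5*4/9 + 3/10*5/9 = 13/30
P(B|+,+) = (4/15)/(13/30) = 8/13

8/13


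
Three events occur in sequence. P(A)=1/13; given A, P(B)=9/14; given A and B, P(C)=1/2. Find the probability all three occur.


P(A∩B∩C) = P(A) * P(B|A) * P(C|A∩B)
= 1/13 * 9/14 * 1/2
= 9/182 * 1/2 = 9/364

9/364


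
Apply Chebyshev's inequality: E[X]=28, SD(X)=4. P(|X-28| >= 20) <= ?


k = 20/4 = 5
Chebyshev: P(|X-mu| >= k*sigma) <= 1/k^2 = 1/5^2 = 1/25

1/25


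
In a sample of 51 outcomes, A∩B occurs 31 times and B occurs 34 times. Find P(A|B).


P(A|B) = P(A∩B)/P(B) = (31/51)/(34/51) = 31/34

31/34


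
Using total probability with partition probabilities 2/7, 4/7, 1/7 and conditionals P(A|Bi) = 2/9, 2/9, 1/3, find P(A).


P(A) = P(A|B1)P(B1) + P(A|B2)P(B2) + P(A|B3)P(B3)
= 2/9*2/7 + 2/9*4/7 + 1/3*1/7
= 4/63 + 8/63 + 1/21 = 5/21

5/21


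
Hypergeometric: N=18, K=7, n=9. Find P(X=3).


P(X=3) = C(7,3)*C(11,6) / C(18,9)
= 35*462 / 48620
= 16170/48620 = 147/442

147/442


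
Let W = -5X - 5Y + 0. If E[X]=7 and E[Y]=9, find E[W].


E[-5X - 5Y + 0] = -5*E[X] - 5*E[Y] + 0
= (-5)*(7) + (-5)*(9) + (0)
= -35 - 45 + 0 = -80

-80


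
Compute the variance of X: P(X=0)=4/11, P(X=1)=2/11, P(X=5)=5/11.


E[X] = 27/11, E[X^2] = 127/11
Var(X) = E[X^2] - (E[X])^2 = 127/11 - (27/11)^2 = 668/121

668/121


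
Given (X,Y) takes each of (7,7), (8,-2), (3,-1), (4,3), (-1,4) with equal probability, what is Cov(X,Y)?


E[X]=21/5, E[Y]=11/5, E[XY]=38/5
Cov(X,Y) = E[XY] - E[X]E[Y] = 38/5 - 21/5*11/5 = -41/25

-41/25


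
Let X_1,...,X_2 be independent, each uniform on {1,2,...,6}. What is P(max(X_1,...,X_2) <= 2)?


P(max <= 2) = P(all X_i <= 2) = (P(X_1 <= 2))^2
= (2/6)^2 = (1/3)^2 = 1/9

1/9


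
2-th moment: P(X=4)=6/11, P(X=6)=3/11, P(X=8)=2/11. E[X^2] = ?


E[X^2] = sum(x^2 * P(x))
= 16*6/11 + 36*3/11 + 64*2/11
= 332/11

332/11


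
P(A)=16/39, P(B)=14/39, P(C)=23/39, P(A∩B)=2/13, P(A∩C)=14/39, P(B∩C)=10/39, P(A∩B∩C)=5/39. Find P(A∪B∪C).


P(A∪B∪C) = P(A)+P(B)+P(C) - P(AB)-P(AC)-P(BC) + P(ABC)
= 16/39+14/39+23/39 - 2/13-14/39-10/39 + 5/39
= 28/39

28/39


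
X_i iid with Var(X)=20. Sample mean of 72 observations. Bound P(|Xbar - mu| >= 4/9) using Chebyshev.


Var(Xbar) = Var(X)/n = 20/72
Chebyshev: P(|Xbar-mu| >= 4/9) <= Var(Xbar)/(4/9)^2 = (5/18)/(16/81) = 45/32
Bound exceeds 1, so trivial bound: 1

1


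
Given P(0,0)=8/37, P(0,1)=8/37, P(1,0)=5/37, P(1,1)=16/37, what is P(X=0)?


P(X=0) = P(0,0)+P(0,1) = 8/37 + 8/37 = 16/37

16/37


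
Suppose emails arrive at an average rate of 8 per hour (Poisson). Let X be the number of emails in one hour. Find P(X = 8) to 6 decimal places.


P(X=8) = e^(-8) * 8^8 / 8!
≈ 0.0003354626279 * 16777216 / 40320
≈ 0.139587

0.139587


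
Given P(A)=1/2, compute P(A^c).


P(A') = 1 - P(A) = 1 - 1/2 = 1/2

1/2


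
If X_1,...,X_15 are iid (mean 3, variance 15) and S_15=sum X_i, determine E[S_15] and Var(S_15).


E[S_n] = n*mu = 15*3 = 45
Var(S_n) = n*sigma^2 = 15*15 = 225

E[S_15]=45, Var(S_15)=225


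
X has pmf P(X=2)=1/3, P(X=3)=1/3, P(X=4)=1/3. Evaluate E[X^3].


E[X^3] = sum(x^3 * P(x))
= 8*1/3 + 27*1/3 + 64*1/3
= 33

33


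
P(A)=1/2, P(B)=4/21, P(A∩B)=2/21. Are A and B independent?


P(A)*P(B) = 1/2*4/21 = 2/21
P(A∩B) = 2/21, which equals P(A)P(B), so independent

Yes, A and B are independent


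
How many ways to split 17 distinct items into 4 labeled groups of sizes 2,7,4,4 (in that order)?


17! = 355687428096000
Denominator: 2!=2 * 7!=5040 * 4!=24 * 4!=24
Coefficient = 355687428096000 / 5806080 = 61261200

61261200


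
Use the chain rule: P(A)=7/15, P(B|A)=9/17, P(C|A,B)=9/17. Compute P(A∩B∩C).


P(A∩B∩C) = P(A) * P(B|A) * P(C|A∩B)
= 7/15 * 9/17 * 9/17
= 21/85 * 9/17 = 189/1445

189/1445


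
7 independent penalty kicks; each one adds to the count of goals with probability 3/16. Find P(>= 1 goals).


P(at least one) = 1 - P(none)
P(none) = (1 - 3/16)^7 = (13/16)^7 = 62748517/268435456
P(at least one) = 1 - 62748517/268435456 = 205686939/268435456

205686939/268435456


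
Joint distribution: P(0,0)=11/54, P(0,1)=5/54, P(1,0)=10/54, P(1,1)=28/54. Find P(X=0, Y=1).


Read from table: P(X=0, Y=1) = 5/54

5/54


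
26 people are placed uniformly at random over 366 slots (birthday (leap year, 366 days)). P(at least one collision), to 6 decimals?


P(all different) = prod((366-i)/366 for i=0..25) = 0.402786
P(at least one match) = 1 - 0.402786 = 0.597214

0.597214


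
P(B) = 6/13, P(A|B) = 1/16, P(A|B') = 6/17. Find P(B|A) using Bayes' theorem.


P(A) = P(A|B)P(B) + P(A|B')P(B') = 1/16*6/13 + 6/17*7/13 = 387/1768
P(B|A) = P(A|B)P(B)/P(A) = (3/104)/(387/1768) = 17/129

17/129


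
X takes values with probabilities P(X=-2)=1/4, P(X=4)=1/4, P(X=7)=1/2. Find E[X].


E[X] = sum(x * P(x))
= -2*1/4 + 4*1/4 + 7*1/2
= 4

4


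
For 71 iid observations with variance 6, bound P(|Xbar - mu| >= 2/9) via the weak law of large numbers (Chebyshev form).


Var(Xbar) = Var(X)/n = 6/71
Chebyshev: P(|Xbar-mu| >= 2/9) <= Var(Xbar)/(2/9)^2 = (6/71)/(4/81) = 243/142
Bound exceeds 1, so trivial bound: 1

1


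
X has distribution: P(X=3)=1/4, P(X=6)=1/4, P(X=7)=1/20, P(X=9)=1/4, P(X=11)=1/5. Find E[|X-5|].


E[|X-5|] = sum(g(x)*P(x))
= 2*1/4 + 1*1/4 + 2*1/20 + 4*1/4 + 6*1/5
= 61/20

61/20


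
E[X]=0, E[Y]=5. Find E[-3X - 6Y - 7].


E[-3X - 6Y - 7] = -3*E[X] - 6*E[Y] - 7
= (-3)*(0) + (-6)*(5) + (-7)
= 0 - 30 - 7 = -37

-37


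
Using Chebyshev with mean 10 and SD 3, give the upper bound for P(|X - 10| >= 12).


k = 12/3 = 4
Chebyshev: P(|X-mu| >= k*sigma) <= 1/k^2 = 1/4^2 = 1/16

1/16


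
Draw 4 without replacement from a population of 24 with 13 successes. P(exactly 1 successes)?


P(X=1) = C(13,1)*C(11,3) / C(24,4)
= 13*165 / 10626
= 2145/10626 = 65/322

65/322


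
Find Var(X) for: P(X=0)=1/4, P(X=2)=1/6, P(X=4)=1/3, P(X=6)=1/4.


E[X] = 19/6, E[X^2] = 15
Var(X) = E[X^2] - (E[X])^2 = 15 - (19/6)^2 = 179/36

179/36


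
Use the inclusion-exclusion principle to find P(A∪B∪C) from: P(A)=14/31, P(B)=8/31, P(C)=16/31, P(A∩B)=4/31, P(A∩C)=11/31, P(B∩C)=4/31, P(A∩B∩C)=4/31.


P(A∪B∪C) = P(A)+P(B)+P(C) - P(AB)-P(AC)-P(BC) + P(ABC)
= 14/31+8/31+16/31 - 4/31-11/31-4/31 + 4/31
= 23/31

23/31


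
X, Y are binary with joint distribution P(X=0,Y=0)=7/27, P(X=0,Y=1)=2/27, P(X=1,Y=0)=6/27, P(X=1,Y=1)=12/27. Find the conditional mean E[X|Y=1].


P(Y=1) = 14/27
E[X|Y=1] = (0*2 + 1*12)/14 = 12/14 = 6/7

6/7


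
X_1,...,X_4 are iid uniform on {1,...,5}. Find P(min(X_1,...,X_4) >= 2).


P(min >= 2) = P(all X_i >= 2) = (P(X_1 >= 2))^4
= (4/5)^4 = 256/625

256/625


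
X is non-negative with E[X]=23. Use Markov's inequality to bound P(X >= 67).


Markov: P(X >= a) <= E[X]/a
P(X >= 67) <= 23/67

23/67


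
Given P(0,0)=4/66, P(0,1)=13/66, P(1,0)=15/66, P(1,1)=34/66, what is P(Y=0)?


P(Y=0) = P(0,0)+P(1,0) = 4/66 + 15/66 = 19/66

19/66


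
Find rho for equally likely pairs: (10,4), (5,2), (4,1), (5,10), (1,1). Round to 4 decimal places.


Cov(X,Y) = 3.0000, Var(X) = 8.4000, Var(Y) = 11.4400
rho = Cov/(sqrt(VarX)*sqrt(VarY)) = 0.3060

0.3060


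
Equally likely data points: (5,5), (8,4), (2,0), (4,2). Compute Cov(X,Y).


E[X]=19/4, E[Y]=11/4, E[XY]=65/4
Cov(X,Y) = E[XY] - E[X]E[Y] = 65/4 - 19/4*11/4 = 51/16

51/16


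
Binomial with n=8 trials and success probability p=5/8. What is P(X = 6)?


P(X=6) = C(8,6) * p^6 * (1-p)^2
= 28 * 15625/262144 * 9/64
= 984375/4194304

984375/4194304


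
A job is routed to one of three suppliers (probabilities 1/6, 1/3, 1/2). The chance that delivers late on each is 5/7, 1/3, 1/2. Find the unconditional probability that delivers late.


P(A) = P(A|B1)P(B1) + P(A|B2)P(B2) + P(A|B3)P(B3)
= 5/7*1/6 + 1/3*1/3 + 1/2*1/2
= 5/42 + 1/9 + 1/4 = 121/252

121/252


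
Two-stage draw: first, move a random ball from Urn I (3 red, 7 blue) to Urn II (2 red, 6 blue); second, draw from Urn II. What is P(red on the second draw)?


P(transfer red) = 3/10; P(transfer blue) = 7/10
If red transferred: Urn II has 3 red of 9, so P(red|red moved) = 1/3
If blue transferred: Urn II has 2 red of 9, so P(red|blue moved) = 2/9
By total probability: P(red) = 3/10*1/3 + 7/10*2/9 = 23/90

23/90


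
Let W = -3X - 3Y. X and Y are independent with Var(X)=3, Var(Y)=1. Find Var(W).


Independence => Cov(X,Y)=0
Var(-3X - 3Y) = (-3)^2*Var(X) + (-3)^2*Var(Y)
= 9*3 + 9*1 = 36

36


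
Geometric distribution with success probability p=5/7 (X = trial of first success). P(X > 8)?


P(X > 8) = P(first 8 trials all fail) = (1-p)^8 = (2/7)^8 = 256/5764801

256/5764801


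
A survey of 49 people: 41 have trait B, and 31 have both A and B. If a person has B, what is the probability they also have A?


P(A|B) = P(A∩B)/P(B) = (31/49)/(41/49) = 31/41

31/41


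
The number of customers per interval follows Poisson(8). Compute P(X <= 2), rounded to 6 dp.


P(X<=2) = e^(-8)*8^0/0! + e^(-8)*8^1/1! + e^(-8)*8^2/2!
≈ 0.0003354626 + 0.0026837010 + 0.0107348041
= 0.0137539677
≈ 0.013754

0.013754


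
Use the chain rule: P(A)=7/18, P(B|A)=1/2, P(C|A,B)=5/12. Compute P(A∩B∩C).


P(A∩B∩C) = P(A) * P(B|A) * P(C|A∩B)
= 7/18 * 1/2 * 5/12
= 7/36 * 5/12 = 35/432

35/432


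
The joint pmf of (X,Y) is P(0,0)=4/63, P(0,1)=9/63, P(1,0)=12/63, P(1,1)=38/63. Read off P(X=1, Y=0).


Read from table: P(X=1, Y=0) = 12/63 = 4/21

4/21


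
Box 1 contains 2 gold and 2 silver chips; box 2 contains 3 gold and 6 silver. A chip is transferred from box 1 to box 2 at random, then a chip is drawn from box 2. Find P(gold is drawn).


P(transfer gold) = 2/4 = 1/2; P(transfer silver) = 1/2
If gold transferred: Urn II has 4 gold of 10, so P(gold|gold moved) = 2/5
If silver transferred: Urn II has 3 gold of 10, so P(gold|silver moved) = 3/10
By total probability: P(gold) = 1/2*2/5 + 1/2*3/10 = 7/20

7/20


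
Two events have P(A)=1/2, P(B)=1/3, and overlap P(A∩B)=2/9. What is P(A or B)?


P(A∪B) = P(A) + P(B) - P(A∩B)
= 1/2 + 1/3 - 2/9 = 11/18

11/18


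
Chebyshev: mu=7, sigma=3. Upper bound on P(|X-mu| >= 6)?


k = 6/3 = 2
Chebyshev: P(|X-mu| >= k*sigma) <= 1/k^2 = 1/2^2 = 1/4

1/4


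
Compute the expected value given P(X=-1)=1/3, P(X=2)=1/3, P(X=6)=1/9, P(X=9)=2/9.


E[X] = sum(x * P(x))
= -1*1/3 + 2*1/3 + 6*1/9 + 9*2/9
= 3

3


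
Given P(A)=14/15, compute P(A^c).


P(A') = 1 - P(A) = 1 - 14/15 = 1/15

1/15


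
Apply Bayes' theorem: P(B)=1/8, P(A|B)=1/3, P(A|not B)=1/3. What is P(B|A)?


P(A) = P(A|B)P(B) + P(A|B')P(B') = 1/3*1/8 + 1/3*7/8 = 1/3
P(B|A) = P(A|B)P(B)/P(A) = (1/24)/(1/3) = 1/8

1/8


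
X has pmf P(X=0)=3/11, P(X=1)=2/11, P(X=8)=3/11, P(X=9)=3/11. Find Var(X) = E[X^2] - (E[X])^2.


E[X] = 53/11, E[X^2] = 437/11
Var(X) = E[X^2] - (E[X])^2 = 437/11 - (53/11)^2 = 1998/121

1998/121


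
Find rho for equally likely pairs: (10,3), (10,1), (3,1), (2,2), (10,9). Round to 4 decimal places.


Cov(X,Y) = 5.0000, Var(X) = 13.6000, Var(Y) = 8.9600
rho = Cov/(sqrt(VarX)*sqrt(VarY)) = 0.4529

0.4529


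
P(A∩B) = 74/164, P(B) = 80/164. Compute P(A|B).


P(A|B) = P(A∩B)/P(B) = (74/164)/(80/164) = 74/80 = 37/40

37/40


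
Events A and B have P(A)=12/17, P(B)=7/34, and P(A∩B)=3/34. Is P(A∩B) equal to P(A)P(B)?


P(A)*P(B) = 12/17*7/34 = 42/289
P(A∩B) = 3/34 != 42/289, so not independent

No, A and B are not independent


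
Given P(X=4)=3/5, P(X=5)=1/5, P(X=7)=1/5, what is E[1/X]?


E[1/X] = sum(g(x)*P(x))
= 1/4*3/5 + 1/5*1/5 + 1/7*1/5
= 153/700

153/700


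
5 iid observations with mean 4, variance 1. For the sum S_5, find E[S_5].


E[S_n] = n*E[X_1] = 5*4 = 20

20


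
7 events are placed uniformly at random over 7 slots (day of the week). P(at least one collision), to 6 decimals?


P(all different) = prod((7-i)/7 for i=0..6) = 0.006120
P(at least one match) = 1 - 0.006120 = 0.993880

0.993880


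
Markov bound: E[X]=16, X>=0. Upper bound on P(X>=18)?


Markov: P(X >= a) <= E[X]/a
P(X >= 18) <= 16/18 = 8/9

8/9


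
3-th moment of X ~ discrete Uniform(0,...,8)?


E[X^3] = (1/9) * sum(x^3 for x=0..8)
= 1296/9 = 144

144


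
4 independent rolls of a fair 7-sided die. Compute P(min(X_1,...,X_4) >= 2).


P(min >= 2) = P(all X_i >= 2) = (P(X_1 >= 2))^4
= (6/7)^4 = 1296/2401

1296/2401


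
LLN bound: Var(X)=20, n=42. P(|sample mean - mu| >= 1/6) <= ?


Var(Xbar) = Var(X)/n = 20/42
Chebyshev: P(|Xbar-mu| >= 1/6) <= Var(Xbar)/(1/6)^2 = (10/21)/(1/36) = 120/7
Bound exceeds 1, so trivial bound: 1

1


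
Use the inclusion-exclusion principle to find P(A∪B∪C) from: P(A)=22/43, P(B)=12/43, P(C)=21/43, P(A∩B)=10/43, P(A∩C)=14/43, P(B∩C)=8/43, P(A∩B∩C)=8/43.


P(A∪B∪C) = P(A)+P(B)+P(C) - P(AB)-P(AC)-P(BC) + P(ABC)
= 22/43+12/43+21/43 - 10/43-14/43-8/43 + 8/43
= 31/43

31/43


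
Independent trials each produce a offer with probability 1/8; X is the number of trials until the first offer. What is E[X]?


For geometric (trials until first success), E[X] = 1/p = 1/(1/8) = 8

8


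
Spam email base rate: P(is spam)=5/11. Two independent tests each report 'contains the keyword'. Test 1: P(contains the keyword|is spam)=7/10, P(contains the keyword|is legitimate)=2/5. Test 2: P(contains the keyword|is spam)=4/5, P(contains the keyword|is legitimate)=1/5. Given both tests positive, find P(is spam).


After test 1: P(+) = 7/10*5/11 + 2/5*6/11 = 59/110
P(B|+) = (7/22)/(59/110) = 35/59
After test 2 (use post1 as new prior): P(+) = 4/5*35/59 + 1/5*24/59 = 164/295
P(B|+,+) = (28/59)/(164/295) = 35/41

35/41


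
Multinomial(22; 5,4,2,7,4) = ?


22! = 1124000727777607680000
Denominator: 5!=120 * 4!=24 * 2!=2 * 7!=5040 * 4!=24
Coefficient = 1124000727777607680000 / 696729600 = 1613252440800

1613252440800


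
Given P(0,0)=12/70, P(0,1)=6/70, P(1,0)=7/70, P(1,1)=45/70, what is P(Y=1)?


P(Y=1) = P(0,1)+P(1,1) = 6/70 + 45/70 = 51/70

51/70


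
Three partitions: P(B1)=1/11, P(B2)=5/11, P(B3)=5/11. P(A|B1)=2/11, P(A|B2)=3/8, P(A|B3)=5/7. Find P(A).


P(A) = P(A|B1)P(B1) + P(A|B2)P(B2) + P(A|B3)P(B3)
= 2/11*1/11 + 3/8*5/11 + 5/7*5/11
= 2/121 + 15/88 + 25/77 = 3467/6776

3467/6776


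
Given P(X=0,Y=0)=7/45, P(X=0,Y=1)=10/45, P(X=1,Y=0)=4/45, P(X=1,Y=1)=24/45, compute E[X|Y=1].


P(Y=1) = 34/45
E[X|Y=1] = (0*10 + 1*24)/34 = 24/34 = 12/17

12/17


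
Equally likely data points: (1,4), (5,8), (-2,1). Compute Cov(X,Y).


E[X]=4/3, E[Y]=13/3, E[XY]=14
Cov(X,Y) = E[XY] - E[X]E[Y] = 14 - 4/3*13/3 = 74/9

74/9


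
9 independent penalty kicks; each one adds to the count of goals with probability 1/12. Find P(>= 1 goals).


P(at least one) = 1 - P(none)
P(none) = (1 - 1/12)^9 = (11/12)^9 = 2357947691/5159780352
P(at least one) = 1 - 2357947691/5159780352 = 2801832661/5159780352

2801832661/5159780352


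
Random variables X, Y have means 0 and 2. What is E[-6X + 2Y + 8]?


E[-6X + 2Y + 8] = -6*E[X] + 2*E[Y] + 8
= (-6)*(0) + (2)*(2) + (8)
= 0 + 4 + 8 = 12

12


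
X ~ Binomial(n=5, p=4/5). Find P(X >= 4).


P(X>=4) = P(X=4) + P(X=5)
= 256/625 + 1024/3125
= 2304/3125

2304/3125


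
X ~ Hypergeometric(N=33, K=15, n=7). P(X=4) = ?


P(X=4) = C(15,4)*C(18,3) / C(33,7)
= 1365*816 / 4272048
= 1113840/4272048 = 7735/29667

7735/29667


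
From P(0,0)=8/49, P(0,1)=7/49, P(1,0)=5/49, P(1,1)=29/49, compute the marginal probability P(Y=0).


P(Y=0) = P(0,0)+P(1,0) = 8/49 + 5/49 = 13/49

13/49


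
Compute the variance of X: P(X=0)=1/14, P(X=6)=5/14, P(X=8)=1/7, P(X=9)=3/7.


E[X] = 50/7, E[X^2] = 397/7
Var(X) = E[X^2] - (E[X])^2 = 397/7 - (50/7)^2 = 279/49

279/49


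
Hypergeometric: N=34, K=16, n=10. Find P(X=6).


P(X=6) = C(16,6)*C(18,4) / C(34,10)
= 8008*3060 / 131128140
= 24504480/131128140 = 168/899

168/899


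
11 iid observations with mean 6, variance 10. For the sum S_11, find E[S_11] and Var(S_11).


E[S_n] = n*mu = 11*6 = 66
Var(S_n) = n*sigma^2 = 11*10 = 110

E[S_11]=66, Var(S_11)=110


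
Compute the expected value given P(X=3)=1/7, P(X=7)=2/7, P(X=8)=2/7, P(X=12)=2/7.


E[X] = sum(x * P(x))
= 3*1/7 + 7*2/7 + 8*2/7 + 12*2/7
= 57/7

57/7


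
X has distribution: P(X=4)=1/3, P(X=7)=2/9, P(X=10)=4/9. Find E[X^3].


E[X^3] = sum(g(x)*P(x))
= 64*1/3 + 343*2/9 + 1000*4/9
= 542

542


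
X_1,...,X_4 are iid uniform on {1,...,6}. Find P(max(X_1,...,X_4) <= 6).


P(max <= 6) = P(all X_i <= 6) = (P(X_1 <= 6))^4
= (6/6)^4 = 1^4 = 1

1


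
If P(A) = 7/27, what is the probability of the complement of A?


P(A') = 1 - P(A) = 1 - 7/27 = 20/27

20/27


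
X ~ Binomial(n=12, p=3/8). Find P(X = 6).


P(X=6) = C(12,6) * p^6 * (1-p)^6
= 924 * 729/262144 * 15625/262144
= 2631234375/17179869184

2631234375/17179869184


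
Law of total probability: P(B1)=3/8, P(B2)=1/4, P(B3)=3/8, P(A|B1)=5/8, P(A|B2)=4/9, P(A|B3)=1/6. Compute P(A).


P(A) = P(A|B1)P(B1) + P(A|B2)P(B2) + P(A|B3)P(B3)
= 5/8*3/8 + 4/9*1/4 + 1/6*3/8
= 15/64 + 1/9 + 1/16 = 235/576

235/576


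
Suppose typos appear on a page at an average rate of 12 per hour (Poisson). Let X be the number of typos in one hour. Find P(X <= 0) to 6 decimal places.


P(X<=0) = e^(-12)*12^0/0!
≈ 0.0000061442
≈ 0.000006

0.000006


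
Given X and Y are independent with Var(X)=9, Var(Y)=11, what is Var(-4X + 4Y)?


Independence => Cov(X,Y)=0
Var(-4X + 4Y) = (-4)^2*Var(X) + 4^2*Var(Y)
= 16*9 + 16*11 = 320

320


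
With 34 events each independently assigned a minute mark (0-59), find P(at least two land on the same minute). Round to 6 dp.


P(all different) = prod((60-i)/60 for i=0..33) = 0.000007
P(at least one match) = 1 - 0.000007 = 0.999993

0.999993


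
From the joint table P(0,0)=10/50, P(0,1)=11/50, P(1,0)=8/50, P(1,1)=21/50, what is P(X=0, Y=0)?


Read from table: P(X=0, Y=0) = 10/50 = 1/5

1/5


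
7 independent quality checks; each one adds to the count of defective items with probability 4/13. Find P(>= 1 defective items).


P(at least one) = 1 - P(none)
P(none) = (1 - 4/13)^7 = (9/13)^7 = 4782969/62748517
P(at least one) = 1 - 4782969/62748517 = 57965548/62748517

57965548/62748517


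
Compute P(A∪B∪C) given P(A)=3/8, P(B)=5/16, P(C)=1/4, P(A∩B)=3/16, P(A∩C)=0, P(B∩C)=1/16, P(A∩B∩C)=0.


P(A∪B∪C) = P(A)+P(B)+P(C) - P(AB)-P(AC)-P(BC) + P(ABC)
= 3/8+5/16+1/4 - 3/16-0-1/16 + 0
= 11/16

11/16


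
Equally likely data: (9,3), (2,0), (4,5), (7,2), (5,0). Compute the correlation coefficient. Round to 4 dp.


Cov(X,Y) = 1.4000, Var(X) = 5.8400, Var(Y) = 3.6000
rho = Cov/(sqrt(VarX)*sqrt(VarY)) = 0.3053

0.3053


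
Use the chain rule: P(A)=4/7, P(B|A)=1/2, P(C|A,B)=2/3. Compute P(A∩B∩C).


P(A∩B∩C) = P(A) * P(B|A) * P(C|A∩B)
= 4/7 * 1/2 * 2/3
= 2/7 * 2/3 = 4/21

4/21


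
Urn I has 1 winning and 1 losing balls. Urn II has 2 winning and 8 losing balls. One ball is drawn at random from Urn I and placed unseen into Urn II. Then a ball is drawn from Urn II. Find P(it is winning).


P(transfer winning) = 1/2; P(transfer losing) = 1/2
If winning transferred: Urn II has 3 winning of 11, so P(winning|winning moved) = 3/11
If losing transferred: Urn II has 2 winning of 11, so P(winning|losing moved) = 2/11
By total probability: P(winning) = 1/2*3/11 + 1/2*2/11 = 5/22

5/22


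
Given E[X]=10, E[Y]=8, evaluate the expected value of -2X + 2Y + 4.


E[-2X + 2Y + 4] = -2*E[X] + 2*E[Y] + 4
= (-2)*(10) + (2)*(8) + (4)
= -20 + 16 + 4 = 0

0


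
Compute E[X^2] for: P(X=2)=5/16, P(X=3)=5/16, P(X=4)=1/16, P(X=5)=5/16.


E[X^2] = sum(x^2 * P(x))
= 4*5/16 + 9*5/16 + 16*1/16 + 25*5/16
= 103/8

103/8


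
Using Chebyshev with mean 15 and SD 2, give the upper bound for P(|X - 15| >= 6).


k = 6/2 = 3
Chebyshev: P(|X-mu| >= k*sigma) <= 1/k^2 = 1/3^2 = 1/9

1/9


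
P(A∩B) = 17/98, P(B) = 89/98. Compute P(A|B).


P(A|B) = P(A∩B)/P(B) = (17/98)/(89/98) = 17/89

17/89


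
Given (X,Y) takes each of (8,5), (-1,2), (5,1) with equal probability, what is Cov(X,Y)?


E[X]=4, E[Y]=8/3, E[XY]=43/3
Cov(X,Y) = E[XY] - E[X]E[Y] = 43/3 - 4*8/3 = 11/3

11/3


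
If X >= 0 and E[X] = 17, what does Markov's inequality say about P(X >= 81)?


Markov: P(X >= a) <= E[X]/a
P(X >= 81) <= 17/81

17/81


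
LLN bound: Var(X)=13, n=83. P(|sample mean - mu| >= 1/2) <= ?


Var(Xbar) = Var(X)/n = 13/83
Chebyshev: P(|Xbar-mu| >= 1/2) <= Var(Xbar)/(1/2)^2 = (13/83)/(1/4) = 52/83

52/83


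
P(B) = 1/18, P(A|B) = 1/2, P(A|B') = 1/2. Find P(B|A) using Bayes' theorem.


P(A) = P(A|B)P(B) + P(A|B')P(B') = 1/2*1/18 + 1/2*17/18 = 1/2
P(B|A) = P(A|B)P(B)/P(A) = (1/36)/(1/2) = 1/18

1/18


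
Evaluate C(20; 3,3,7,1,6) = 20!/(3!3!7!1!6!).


20! = 2432902008176640000
Denominator: 3!=6 * 3!=6 * 7!=5040 * 1!=1 * 6!=720
Coefficient = 2432902008176640000 / 130636800 = 18623404800

18623404800


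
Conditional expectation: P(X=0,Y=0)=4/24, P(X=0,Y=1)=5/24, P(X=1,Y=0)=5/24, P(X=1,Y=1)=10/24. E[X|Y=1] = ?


P(Y=1) = 15/24
E[X|Y=1] = (0*5 + 1*10)/15 = 10/15 = 2/3

2/3


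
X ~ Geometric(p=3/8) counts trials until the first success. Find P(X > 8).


P(X > 8) = P(first 8 trials all fail) = (1-p)^8 = (5/8)^8 = 390625/16777216

390625/16777216


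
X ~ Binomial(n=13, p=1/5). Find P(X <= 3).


P(X<=3) = P(X=0) + P(X=1) + P(X=2) + P(X=3)
= 67108864/1220703125 + 218103808/1220703125 + 327155712/1220703125 + 299892736/1220703125
= 182452224/244140625

182452224/244140625


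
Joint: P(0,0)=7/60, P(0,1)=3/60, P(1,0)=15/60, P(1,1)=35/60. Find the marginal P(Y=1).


P(Y=1) = P(0,1)+P(1,1) = 3/60 + 35/60 = 38/60 = 19/30

19/30


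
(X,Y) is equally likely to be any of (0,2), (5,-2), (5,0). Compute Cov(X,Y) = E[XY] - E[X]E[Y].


E[X]=10/3, E[Y]=0, E[XY]=-10/3
Cov(X,Y) = E[XY] - E[X]E[Y] = -10/3 - 10/3*0 = -10/3

-10/3


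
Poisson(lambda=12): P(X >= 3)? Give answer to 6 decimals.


P(X>=3) = 1 - P(X<=2) = 1 - (e^(-12)*12^0/0! + e^(-12)*12^1/1! + e^(-12)*12^2/2!)
≈ 1 - (0.0000061442 + 0.0000737305 + 0.0004423833)
= 1 - 0.0005222580 = 0.9994777420
≈ 0.999478

0.999478


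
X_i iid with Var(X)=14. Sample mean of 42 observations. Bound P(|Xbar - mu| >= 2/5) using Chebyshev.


Var(Xbar) = Var(X)/n = 14/42
Chebyshev: P(|Xbar-mu| >= 2/5) <= Var(Xbar)/(2/5)^2 = (1/3)/(4/25) = 25/12
Bound exceeds 1, so trivial bound: 1

1


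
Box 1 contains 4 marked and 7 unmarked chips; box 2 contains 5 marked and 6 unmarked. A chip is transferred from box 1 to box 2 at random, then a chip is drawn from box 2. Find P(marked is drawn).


P(transfer marked) = 4/11; P(transfer unmarked) = 7/11
If marked transferred: Urn II has 6 marked of 12, so P(marked|marked moved) = 1/2
If unmarked transferred: Urn II has 5 marked of 12, so P(marked|unmarked moved) = 5/12
By total probability: P(marked) = 4/11*1/2 + 7/11*5/12 = 59/132

59/132


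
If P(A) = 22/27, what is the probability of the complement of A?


P(A') = 1 - P(A) = 1 - 22/27 = 5/27

5/27


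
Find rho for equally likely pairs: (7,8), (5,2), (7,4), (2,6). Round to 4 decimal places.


Cov(X,Y) = 0.2500, Var(X) = 4.1875, Var(Y) = 5.0000
rho = Cov/(sqrt(VarX)*sqrt(VarY)) = 0.0546

0.0546


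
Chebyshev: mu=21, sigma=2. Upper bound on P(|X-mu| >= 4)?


k = 4/2 = 2
Chebyshev: P(|X-mu| >= k*sigma) <= 1/k^2 = 1/2^2 = 1/4

1/4


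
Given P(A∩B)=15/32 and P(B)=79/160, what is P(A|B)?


P(A|B) = P(A∩B)/P(B) = (75/160)/(79/160) = 75/79

75/79
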